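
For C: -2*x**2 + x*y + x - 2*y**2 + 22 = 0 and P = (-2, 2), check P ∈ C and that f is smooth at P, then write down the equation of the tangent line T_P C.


Tangent line at P: 11*x - 10*y + 42 = 0.

Step 1: f(-2, 2) = 0, so P lies on C.
Step 2: partial derivatives
  f_x(x, y) = -4*x + y + 1, f_y(x, y) = x - 4*y.
  f_x(P) = 11, f_y(P) = -10 (gradient nonzero, so P is smooth).
Step 3: tangent line at P: 11·(x − -2) + -10·(y − 2) = 0.
Expanding: 11*x - 10*y + 42 = 0.


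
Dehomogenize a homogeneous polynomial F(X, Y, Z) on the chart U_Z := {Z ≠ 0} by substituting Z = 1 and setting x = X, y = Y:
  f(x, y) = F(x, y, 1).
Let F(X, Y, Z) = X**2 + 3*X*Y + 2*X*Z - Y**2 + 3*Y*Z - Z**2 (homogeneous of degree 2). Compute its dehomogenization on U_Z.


f(x, y) = x**2 + 3*x*y + 2*x - y**2 + 3*y - 1

On U_Z we set Z = 1. Each monomial c·X^i·Y^j·Z^k in F becomes c·x^i·y^j·1^k = c·x^i·y^j.
Substituting Z = 1: F(X, Y, 1) = x**2 + 3*x*y + 2*x - y**2 + 3*y - 1.
Note: deg(f) ≤ deg(F) = 2; strict inequality happens when F is divisible by Z (lost terms).


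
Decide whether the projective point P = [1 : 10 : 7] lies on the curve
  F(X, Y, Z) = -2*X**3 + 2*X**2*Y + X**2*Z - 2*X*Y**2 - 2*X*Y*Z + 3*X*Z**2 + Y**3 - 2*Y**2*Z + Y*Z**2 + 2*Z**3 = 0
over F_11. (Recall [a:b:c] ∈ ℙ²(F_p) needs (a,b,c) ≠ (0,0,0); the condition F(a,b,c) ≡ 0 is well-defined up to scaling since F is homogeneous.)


F(1,10,7) ≡ 3 (mod 11); P is NOT on the curve.

Evaluate F(1, 10, 7) term-by-term (mod 11).
  -2*X**3 ↦ -2·1·1·1 = -2
  2*X**2*Y ↦ 2·1·10·1 = 20
  X**2*Z ↦ 1·1·1·7 = 7
  -2*X*Y**2 ↦ -2·1·100·1 = -200
  -2*X*Y*Z ↦ -2·1·10·7 = -140
  3*X*Z**2 ↦ 3·1·1·49 = 147
  Y**3 ↦ 1·1·1000·1 = 1000
  -2*Y**2*Z ↦ -2·1·100·7 = -1400
  Y*Z**2 ↦ 1·1·10·49 = 490
  2*Z**3 ↦ 2·1·1·343 = 686
Sum: F(1, 10, 7) = (-2) + (20) + (7) + (-200) + (-140) + (147) + (1000) + (-1400) + (490) + (686) = 608.
Reducing mod 11: 608 ≡ 3 (mod 11).
Since F(a, b, c) ≡ 3 ≠ 0 (mod 11), P does NOT lie on the curve.


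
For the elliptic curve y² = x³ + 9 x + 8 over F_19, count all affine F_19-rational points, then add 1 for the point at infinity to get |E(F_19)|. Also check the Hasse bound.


Affine points = {(3, 9), (3, 10), (5, 8), (5, 11), (9, 1), (9, 18), (12, 1), (12, 18), (13, 2), (13, 17), (14, 3), (14, 16), (16, 7), (16, 12), (17, 1), (17, 18), (18, 6), (18, 13)}; affine count = 18; |E(F_19)| = 19.

Discriminant check: Δ ∝ 4a³ + 27b² = 4·9³ + 27·8² = 4·729 + 27·64 ≡ 8 (mod 19). Nonzero ⇒ E is nonsingular.
For each x ∈ F_19, compute rhs = x³ + 9·x + 8 mod 19, then count y ∈ F_19 with y² ≡ rhs.
  x = 0: rhs = 8, matching y values: none (0 points).
  x = 1: rhs = 18, matching y values: none (0 points).
  x = 2: rhs = 15, matching y values: none (0 points).
  x = 3: rhs = 5, matching y values: 9, 10 (2 points).
  x = 4: rhs = 13, matching y values: none (0 points).
  x = 5: rhs = 7, matching y values: 8, 11 (2 points).
  x = 6: rhs = 12, matching y values: none (0 points).
  x = 7: rhs = 15, matching y values: none (0 points).
  x = 8: rhs = 3, matching y values: none (0 points).
  x = 9: rhs = 1, matching y values: 1, 18 (2 points).
  x = 10: rhs = 15, matching y values: none (0 points).
  x = 11: rhs = 13, matching y values: none (0 points).
  x = 12: rhs = 1, matching y values: 1, 18 (2 points).
  x = 13: rhs = 4, matching y values: 2, 17 (2 points).
  x = 14: rhs = 9, matching y values: 3, 16 (2 points).
  x = 15: rhs = 3, matching y values: none (0 points).
  x = 16: rhs = 11, matching y values: 7, 12 (2 points).
  x = 17: rhs = 1, matching y values: 1, 18 (2 points).
  x = 18: rhs = 17, matching y values: 6, 13 (2 points).
Total affine count: 18.
Full point count |E(F_19)| = 18 + 1 = 19.
Hasse bound: |19 − (19+1)| = |-1| = 1 ≤ 2√19 ≈ 8.7178 ✓.


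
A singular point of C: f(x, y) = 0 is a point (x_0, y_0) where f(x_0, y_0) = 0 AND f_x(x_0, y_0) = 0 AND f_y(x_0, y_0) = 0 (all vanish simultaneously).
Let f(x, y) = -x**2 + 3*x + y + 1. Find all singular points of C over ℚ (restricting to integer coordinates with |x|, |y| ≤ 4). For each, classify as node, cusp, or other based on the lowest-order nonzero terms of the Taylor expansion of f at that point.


No singular points in the scanned grid; C is smooth there.

Compute partial derivatives:
  f_x = 3 - 2*x.
  f_y = 1.
f_y = 1 is a nonzero constant, so f_y never vanishes: no point (x, y) can satisfy f = f_x = f_y = 0. In particular no (x, y) ∈ {−4, ..., 4}² is singular; the curve is smooth.


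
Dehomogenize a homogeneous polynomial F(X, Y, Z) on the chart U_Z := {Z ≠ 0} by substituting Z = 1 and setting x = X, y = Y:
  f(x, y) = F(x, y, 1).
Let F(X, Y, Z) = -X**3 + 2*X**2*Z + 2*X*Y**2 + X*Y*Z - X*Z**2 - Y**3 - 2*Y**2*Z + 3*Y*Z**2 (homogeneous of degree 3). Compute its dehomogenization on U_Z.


f(x, y) = -x**3 + 2*x**2 + 2*x*y**2 + x*y - x - y**3 - 2*y**2 + 3*y

On U_Z we set Z = 1. Each monomial c·X^i·Y^j·Z^k in F becomes c·x^i·y^j·1^k = c·x^i·y^j.
Substituting Z = 1: F(X, Y, 1) = -x**3 + 2*x**2 + 2*x*y**2 + x*y - x - y**3 - 2*y**2 + 3*y.
Note: deg(f) ≤ deg(F) = 3; strict inequality happens when F is divisible by Z (lost terms).


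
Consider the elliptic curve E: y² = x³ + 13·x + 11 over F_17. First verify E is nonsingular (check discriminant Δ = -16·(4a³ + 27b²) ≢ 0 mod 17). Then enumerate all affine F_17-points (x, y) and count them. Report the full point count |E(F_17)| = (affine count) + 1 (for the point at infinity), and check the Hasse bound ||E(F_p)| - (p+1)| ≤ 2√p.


Affine points = {(1, 5), (1, 12), (3, 3), (3, 14), (4, 5), (4, 12), (6, 4), (6, 13), (8, 7), (8, 10), (10, 6), (10, 11), (12, 5), (12, 12), (14, 8), (14, 9)}; affine count = 16; |E(F_17)| = 17.

Discriminant check: Δ ∝ 4a³ + 27b² = 4·13³ + 27·11² = 4·2197 + 27·121 ≡ 2 (mod 17). Nonzero ⇒ E is nonsingular.
For each x ∈ F_17, compute rhs = x³ + 13·x + 11 mod 17, then count y ∈ F_17 with y² ≡ rhs.
  x = 0: rhs = 11, matching y values: none (0 points).
  x = 1: rhs = 8, matching y values: 5, 12 (2 points).
  x = 2: rhs = 11, matching y values: none (0 points).
  x = 3: rhs = 9, matching y values: 3, 14 (2 points).
  x = 4: rhs = 8, matching y values: 5, 12 (2 points).
  x = 5: rhs = 14, matching y values: none (0 points).
  x = 6: rhs = 16, matching y values: 4, 13 (2 points).
  x = 7: rhs = 3, matching y values: none (0 points).
  x = 8: rhs = 15, matching y values: 7, 10 (2 points).
  x = 9: rhs = 7, matching y values: none (0 points).
  x = 10: rhs = 2, matching y values: 6, 11 (2 points).
  x = 11: rhs = 6, matching y values: none (0 points).
  x = 12: rhs = 8, matching y values: 5, 12 (2 points).
  x = 13: rhs = 14, matching y values: none (0 points).
  x = 14: rhs = 13, matching y values: 8, 9 (2 points).
  x = 15: rhs = 11, matching y values: none (0 points).
  x = 16: rhs = 14, matching y values: none (0 points).
Total affine count: 16.
Full point count |E(F_17)| = 16 + 1 = 17.
Hasse bound: |17 − (17+1)| = |-1| = 1 ≤ 2√17 ≈ 8.2462 ✓.


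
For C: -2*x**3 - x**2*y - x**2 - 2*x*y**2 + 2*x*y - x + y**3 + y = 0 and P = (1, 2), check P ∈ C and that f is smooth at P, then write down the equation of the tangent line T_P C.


Tangent line at P: -17*x + 6*y + 5 = 0.

Step 1: f(1, 2) = 0, so P lies on C.
Step 2: partial derivatives
  f_x(x, y) = -6*x**2 - 2*x*y - 2*x - 2*y**2 + 2*y - 1, f_y(x, y) = -x**2 - 4*x*y + 2*x + 3*y**2 + 1.
  f_x(P) = -17, f_y(P) = 6 (gradient nonzero, so P is smooth).
Step 3: tangent line at P: -17·(x − 1) + 6·(y − 2) = 0.
Expanding: -17*x + 6*y + 5 = 0.


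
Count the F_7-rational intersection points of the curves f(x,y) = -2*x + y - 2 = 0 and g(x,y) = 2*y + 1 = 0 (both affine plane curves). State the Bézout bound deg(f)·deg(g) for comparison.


Common zeros: {(4, 3)}; count = 1; Bézout bound = 1.

deg(f) = 1, deg(g) = 1, so Bézout bound = 1.
Scan x ∈ F_7. For each x, list the y ∈ F_7 with f(x, y) ≡ 0 and those with g(x, y) ≡ 0 (mod 7); the common zeros in that column are the intersection.
  x = 0: f ≡ 0 at y ∈ {2}; g ≡ 0 at y ∈ {3}; common: ∅.
  x = 1: f ≡ 0 at y ∈ {4}; g ≡ 0 at y ∈ {3}; common: ∅.
  x = 2: f ≡ 0 at y ∈ {6}; g ≡ 0 at y ∈ {3}; common: ∅.
  x = 3: f ≡ 0 at y ∈ {1}; g ≡ 0 at y ∈ {3}; common: ∅.
  x = 4: f ≡ 0 at y ∈ {3}; g ≡ 0 at y ∈ {3}; common: {3}.
  x = 5: f ≡ 0 at y ∈ {5}; g ≡ 0 at y ∈ {3}; common: ∅.
  x = 6: f ≡ 0 at y ∈ {0}; g ≡ 0 at y ∈ {3}; common: ∅.
Collecting: common zeros = {(4, 3)}, so the count is 1.
Comparison with the Bézout bound: 1 ≤ 1 = deg(f)·deg(g), as expected for curves with no common component (the bound is attained).


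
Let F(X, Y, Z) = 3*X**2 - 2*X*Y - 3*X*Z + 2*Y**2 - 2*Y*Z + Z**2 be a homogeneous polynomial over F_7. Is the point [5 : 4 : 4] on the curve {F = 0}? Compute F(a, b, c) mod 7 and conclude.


F(5,4,4) ≡ 5 (mod 7); P is NOT on the curve.

Evaluate F(5, 4, 4) term-by-term (mod 7).
  3*X**2 ↦ 3·25·1·1 = 75
  -2*X*Y ↦ -2·5·4·1 = -40
  -3*X*Z ↦ -3·5·1·4 = -60
  2*Y**2 ↦ 2·1·16·1 = 32
  -2*Y*Z ↦ -2·1·4·4 = -32
  Z**2 ↦ 1·1·1·16 = 16
Sum: F(5, 4, 4) = (75) + (-40) + (-60) + (32) + (-32) + (16) = -9.
Reducing mod 7: -9 ≡ 5 (mod 7).
Since F(a, b, c) ≡ 5 ≠ 0 (mod 7), P does NOT lie on the curve.


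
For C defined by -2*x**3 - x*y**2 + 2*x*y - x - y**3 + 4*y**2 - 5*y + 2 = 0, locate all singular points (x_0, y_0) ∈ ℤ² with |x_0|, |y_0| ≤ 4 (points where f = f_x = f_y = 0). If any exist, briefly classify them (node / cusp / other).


Singular points: {(0, 1)}; classification: cusp.

Compute partial derivatives:
  f_x = -6*x**2 - y**2 + 2*y - 1.
  f_y = -2*x*y + 2*x - 3*y**2 + 8*y - 5.
Scan x_0 ∈ {−4, ..., 4}. For each x_0, f_y(x_0, y) is a polynomial in y; find its integer roots y ∈ {−4, ..., 4}, then test f_x and f at those candidates.
  x = -4: f_y(-4, y) = -3*y**2 + 16*y - 13; vanishes at y ∈ {1}. (-4, 1): f_x = -96 ≠ 0.
  x = -3: f_y(-3, y) = -3*y**2 + 14*y - 11; vanishes at y ∈ {1}. (-3, 1): f_x = -54 ≠ 0.
  x = -2: f_y(-2, y) = -3*y**2 + 12*y - 9; vanishes at y ∈ {1, 3}. (-2, 1): f_x = -24 ≠ 0; (-2, 3): f_x = -28 ≠ 0.
  x = -1: f_y(-1, y) = -3*y**2 + 10*y - 7; vanishes at y ∈ {1}. (-1, 1): f_x = -6 ≠ 0.
  x = 0: f_y(0, y) = -3*y**2 + 8*y - 5; vanishes at y ∈ {1}. (0, 1): f_x = 0, f = 0 — SINGULAR.
  x = 1: f_y(1, y) = -3*y**2 + 6*y - 3; vanishes at y ∈ {1}. (1, 1): f_x = -6 ≠ 0.
  x = 2: f_y(2, y) = -3*y**2 + 4*y - 1; vanishes at y ∈ {1}. (2, 1): f_x = -24 ≠ 0.
  x = 3: f_y(3, y) = -3*y**2 + 2*y + 1; vanishes at y ∈ {1}. (3, 1): f_x = -54 ≠ 0.
  x = 4: f_y(4, y) = 3 - 3*y**2; vanishes at y ∈ {-1, 1}. (4, -1): f_x = -100 ≠ 0; (4, 1): f_x = -96 ≠ 0.
Only singular point on the grid: (0, 1).
Classify: substitute x = 0 + u, y = 1 + v and expand: f = -2*u**3 - u*v**2 - v**3 + v**2.
No constant or linear terms (consistent with a singular point). Quadratic part: v**2. Cubic part: -2*u**3 - u*v**2 - v**3.
The quadratic part v**2 is a perfect square, so there is a single (double) tangent line v = 0, i.e. y = 1. Restricting the cubic part to that line (v = 0) leaves -2*u**3 ≠ 0, so f is not divisible by v and the branch is v² ≈ 2*u**3 to lowest order — this is a cusp.
Classification: cusp.


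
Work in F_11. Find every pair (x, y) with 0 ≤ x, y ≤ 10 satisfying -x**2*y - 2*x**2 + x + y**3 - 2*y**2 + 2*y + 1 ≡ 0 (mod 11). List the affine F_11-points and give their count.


Affine F_11-points: {(1, 0), (1, 1), (2, 8), (3, 1), (3, 6), (4, 2), (4, 5), (4, 6), (5, 0), (8, 7), (8, 8), (8, 9), (10, 2)}; count = 13.

For each of the 121 pairs (x, y) ∈ F_11², evaluate f(x, y) mod 11. Record the zeros.
  x = 0: [0↦1, 1↦2, 2↦5, 3↦5, 4↦8, 5↦9, 6↦3, 7↦7, 8↦5, 9↦3, 10↦7]  zeros at y ∈ ∅
  x = 1: [0↦0, 1↦0, 2↦2, 3↦1, 4↦3, 5↦3, 6↦7, 7↦10, 8↦7, 9↦4, 10↦7]  zeros at y ∈ {0, 1}
  x = 2: [0↦6, 1↦3, 2↦2, 3↦9, 4↦8, 5↦5, 6↦6, 7↦6, 8↦0, 9↦5, 10↦5]  zeros at y ∈ {8}
  x = 3: [0↦8, 1↦0, 2↦5, 3↦7, 4↦1, 5↦4, 6↦0, 7↦6, 8↦6, 9↦6, 10↦1]  zeros at y ∈ {1, 6}
  x = 4: [0↦6, 1↦2, 2↦0, 3↦6, 4↦4, 5↦0, 6↦0, 7↦10, 8↦3, 9↦7, 10↦6]  zeros at y ∈ {2, 5, 6}
  x = 5: [0↦0, 1↦9, 2↦9, 3↦6, 4↦6, 5↦4, 6↦6, 7↦7, 8↦2, 9↦8, 10↦9]  zeros at y ∈ {0}
  x = 6: [0↦1, 1↦10, 2↦10, 3↦7, 4↦7, 5↦5, 6↦7, 7↦8, 8↦3, 9↦9, 10↦10]  zeros at y ∈ ∅
  x = 7: [0↦9, 1↦5, 2↦3, 3↦9, 4↦7, 5↦3, 6↦3, 7↦2, 8↦6, 9↦10, 10↦9]  zeros at y ∈ ∅
  x = 8: [0↦2, 1↦5, 2↦10, 3↦1, 4↦6, 5↦9, 6↦5, 7↦0, 8↦0, 9↦0, 10↦6]  zeros at y ∈ {7, 8, 9}
  x = 9: [0↦2, 1↦10, 2↦9, 3↦5, 4↦4, 5↦1, 6↦2, 7↦2, 8↦7, 9↦1, 10↦1]  zeros at y ∈ ∅
  x = 10: [0↦9, 1↦9, 2↦0, 3↦10, 4↦1, 5↦1, 6↦5, 7↦8, 8↦5, 9↦2, 10↦5]  zeros at y ∈ {2}
Collecting zeros: affine points = {(1, 0), (1, 1), (2, 8), (3, 1), (3, 6), (4, 2), (4, 5), (4, 6), (5, 0), (8, 7), (8, 8), (8, 9), (10, 2)}.
Total count |C(F_11)_aff| = 13.


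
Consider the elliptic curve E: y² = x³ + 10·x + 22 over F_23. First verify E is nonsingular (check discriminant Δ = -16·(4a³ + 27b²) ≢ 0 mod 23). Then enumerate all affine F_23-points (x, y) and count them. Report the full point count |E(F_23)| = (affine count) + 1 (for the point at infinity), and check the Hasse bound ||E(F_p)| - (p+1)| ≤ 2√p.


Affine points = {(2, 2), (2, 21), (5, 6), (5, 17), (8, 4), (8, 19), (9, 6), (9, 17), (10, 8), (10, 15), (13, 7), (13, 16), (14, 10), (14, 13), (16, 0), (18, 10), (18, 13)}; affine count = 17; |E(F_23)| = 18.

Discriminant check: Δ ∝ 4a³ + 27b² = 4·10³ + 27·22² = 4·1000 + 27·484 ≡ 2 (mod 23). Nonzero ⇒ E is nonsingular.
For each x ∈ F_23, compute rhs = x³ + 10·x + 22 mod 23, then count y ∈ F_23 with y² ≡ rhs.
  x = 0: rhs = 22, matching y values: none (0 points).
  x = 1: rhs = 10, matching y values: none (0 points).
  x = 2: rhs = 4, matching y values: 2, 21 (2 points).
  x = 3: rhs = 10, matching y values: none (0 points).
  x = 4: rhs = 11, matching y values: none (0 points).
  x = 5: rhs = 13, matching y values: 6, 17 (2 points).
  x = 6: rhs = 22, matching y values: none (0 points).
  x = 7: rhs = 21, matching y values: none (0 points).
  x = 8: rhs = 16, matching y values: 4, 19 (2 points).
  x = 9: rhs = 13, matching y values: 6, 17 (2 points).
  x = 10: rhs = 18, matching y values: 8, 15 (2 points).
  x = 11: rhs = 14, matching y values: none (0 points).
  x = 12: rhs = 7, matching y values: none (0 points).
  x = 13: rhs = 3, matching y values: 7, 16 (2 points).
  x = 14: rhs = 8, matching y values: 10, 13 (2 points).
  x = 15: rhs = 5, matching y values: none (0 points).
  x = 16: rhs = 0, matching y values: 0 (1 points).
  x = 17: rhs = 22, matching y values: none (0 points).
  x = 18: rhs = 8, matching y values: 10, 13 (2 points).
  x = 19: rhs = 10, matching y values: none (0 points).
  x = 20: rhs = 11, matching y values: none (0 points).
  x = 21: rhs = 17, matching y values: none (0 points).
  x = 22: rhs = 11, matching y values: none (0 points).
Total affine count: 17.
Full point count |E(F_23)| = 17 + 1 = 18.
Hasse bound: |18 − (23+1)| = |-6| = 6 ≤ 2√23 ≈ 9.5917 ✓.


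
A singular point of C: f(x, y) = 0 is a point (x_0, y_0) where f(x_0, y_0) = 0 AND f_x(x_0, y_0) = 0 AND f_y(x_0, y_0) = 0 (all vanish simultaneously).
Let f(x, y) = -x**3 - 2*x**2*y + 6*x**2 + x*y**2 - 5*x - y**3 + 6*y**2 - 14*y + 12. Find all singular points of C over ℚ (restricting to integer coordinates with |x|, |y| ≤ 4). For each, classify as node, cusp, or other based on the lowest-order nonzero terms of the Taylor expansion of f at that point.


Singular points: {(1, 2)}; classification: node.

Compute partial derivatives:
  f_x = -3*x**2 - 4*x*y + 12*x + y**2 - 5.
  f_y = -2*x**2 + 2*x*y - 3*y**2 + 12*y - 14.
Scan x_0 ∈ {−4, ..., 4}. For each x_0, f_y(x_0, y) is a polynomial in y; find its integer roots y ∈ {−4, ..., 4}, then test f_x and f at those candidates.
  x = -4: f_y(-4, y) = -3*y**2 + 4*y - 46; no integer root y with |y| ≤ 4.
  x = -3: f_y(-3, y) = -3*y**2 + 6*y - 32; no integer root y with |y| ≤ 4.
  x = -2: f_y(-2, y) = -3*y**2 + 8*y - 22; no integer root y with |y| ≤ 4.
  x = -1: f_y(-1, y) = -3*y**2 + 10*y - 16; no integer root y with |y| ≤ 4.
  x = 0: f_y(0, y) = -3*y**2 + 12*y - 14; no integer root y with |y| ≤ 4.
  x = 1: f_y(1, y) = -3*y**2 + 14*y - 16; vanishes at y ∈ {2}. (1, 2): f_x = 0, f = 0 — SINGULAR.
  x = 2: f_y(2, y) = -3*y**2 + 16*y - 22; no integer root y with |y| ≤ 4.
  x = 3: f_y(3, y) = -3*y**2 + 18*y - 32; no integer root y with |y| ≤ 4.
  x = 4: f_y(4, y) = -3*y**2 + 20*y - 46; no integer root y with |y| ≤ 4.
Only singular point on the grid: (1, 2).
Classify: substitute x = 1 + u, y = 2 + v and expand: f = -u**3 - 2*u**2*v - u**2 + u*v**2 - v**3 + v**2.
No constant or linear terms (consistent with a singular point). Quadratic part: -u**2 + v**2. Cubic part: -u**3 - 2*u**2*v + u*v**2 - v**3.
The quadratic part v**2 - u**2 = (v − u)(v + u) splits into two distinct linear factors, so there are two distinct tangent lines y − 2 = ±(x − 1) — this is a node (ordinary double point).
Classification: node.


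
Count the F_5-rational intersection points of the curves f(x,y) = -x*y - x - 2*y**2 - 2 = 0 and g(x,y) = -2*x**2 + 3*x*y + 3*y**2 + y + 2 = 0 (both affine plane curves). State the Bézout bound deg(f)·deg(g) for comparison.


Common zeros: ∅; count = 0; Bézout bound = 4.

deg(f) = 2, deg(g) = 2, so Bézout bound = 4.
Scan x ∈ F_5. For each x, list the y ∈ F_5 with f(x, y) ≡ 0 and those with g(x, y) ≡ 0 (mod 5); the common zeros in that column are the intersection.
  x = 0: f ≡ 0 at y ∈ {2, 3}; g ≡ 0 at y ∈ ∅; common: ∅.
  x = 1: f ≡ 0 at y ∈ ∅; g ≡ 0 at y ∈ {0, 2}; common: ∅.
  x = 2: f ≡ 0 at y ∈ ∅; g ≡ 0 at y ∈ {2, 4}; common: ∅.
  x = 3: f ≡ 0 at y ∈ {0, 1}; g ≡ 0 at y ∈ ∅; common: ∅.
  x = 4: f ≡ 0 at y ∈ ∅; g ≡ 0 at y ∈ {0, 4}; common: ∅.
Collecting: common zeros = ∅, so the count is 0.
Comparison with the Bézout bound: 0 ≤ 4 = deg(f)·deg(g), as expected for curves with no common component (the affine F_5-count falls short of the bound because intersections may lie at infinity, over extension fields, or carry multiplicity).


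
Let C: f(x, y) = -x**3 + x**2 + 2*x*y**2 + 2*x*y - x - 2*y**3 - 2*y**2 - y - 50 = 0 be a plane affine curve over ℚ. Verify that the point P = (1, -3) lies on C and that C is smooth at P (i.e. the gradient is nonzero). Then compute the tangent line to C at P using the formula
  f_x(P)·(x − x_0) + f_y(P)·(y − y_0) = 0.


Tangent line at P: 10*x - 53*y - 169 = 0.

Step 1: f(1, -3) = 0, so P lies on C.
Step 2: partial derivatives
  f_x(x, y) = -3*x**2 + 2*x + 2*y**2 + 2*y - 1, f_y(x, y) = 4*x*y + 2*x - 6*y**2 - 4*y - 1.
  f_x(P) = 10, f_y(P) = -53 (gradient nonzero, so P is smooth).
Step 3: tangent line at P: 10·(x − 1) + -53·(y − -3) = 0.
Expanding: 10*x - 53*y - 169 = 0.


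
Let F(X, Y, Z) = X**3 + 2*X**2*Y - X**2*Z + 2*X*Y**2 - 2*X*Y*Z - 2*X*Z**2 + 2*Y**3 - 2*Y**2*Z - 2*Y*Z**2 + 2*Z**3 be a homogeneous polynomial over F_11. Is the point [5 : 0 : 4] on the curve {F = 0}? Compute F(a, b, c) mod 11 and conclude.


F(5,0,4) ≡ 4 (mod 11); P is NOT on the curve.

Evaluate F(5, 0, 4) term-by-term (mod 11).
  X**3 ↦ 1·125·1·1 = 125
  2*X**2*Y ↦ 2·25·0·1 = 0
  -X**2*Z ↦ -1·25·1·4 = -100
  2*X*Y**2 ↦ 2·5·0·1 = 0
  -2*X*Y*Z ↦ -2·5·0·4 = 0
  -2*X*Z**2 ↦ -2·5·1·16 = -160
  2*Y**3 ↦ 2·1·0·1 = 0
  -2*Y**2*Z ↦ -2·1·0·4 = 0
  -2*Y*Z**2 ↦ -2·1·0·16 = 0
  2*Z**3 ↦ 2·1·1·64 = 128
Sum: F(5, 0, 4) = (125) + (0) + (-100) + (0) + (0) + (-160) + (0) + (0) + (0) + (128) = -7.
Reducing mod 11: -7 ≡ 4 (mod 11).
Since F(a, b, c) ≡ 4 ≠ 0 (mod 11), P does NOT lie on the curve.


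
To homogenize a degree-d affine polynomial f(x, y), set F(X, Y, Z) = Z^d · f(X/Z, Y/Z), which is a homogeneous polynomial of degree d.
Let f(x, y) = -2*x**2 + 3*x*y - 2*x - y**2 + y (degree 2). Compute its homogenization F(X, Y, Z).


F(X, Y, Z) = -2*X**2 + 3*X*Y - 2*X*Z - Y**2 + Y*Z

deg(f) = 2.
Substitute x = X/Z, y = Y/Z into f, then multiply by Z^2.
  monomial -2·x^2·y^0 ↦ -2·X^2·Y^0·Z^0.
  monomial 3·x^1·y^1 ↦ 3·X^1·Y^1·Z^0.
  monomial -2·x^1·y^0 ↦ -2·X^1·Y^0·Z^1.
  monomial -1·x^0·y^2 ↦ -1·X^0·Y^2·Z^0.
  monomial 1·x^0·y^1 ↦ 1·X^0·Y^1·Z^1.
Collecting: F(X, Y, Z) = -2*X**2 + 3*X*Y - 2*X*Z - Y**2 + Y*Z.


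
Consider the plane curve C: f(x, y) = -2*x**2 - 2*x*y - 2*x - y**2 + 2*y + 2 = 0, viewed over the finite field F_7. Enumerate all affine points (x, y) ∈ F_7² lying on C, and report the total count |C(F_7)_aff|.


Affine F_7-points: {(5, 3)}; count = 1.

For each of the 49 pairs (x, y) ∈ F_7², evaluate f(x, y) mod 7. Record the zeros.
  x = 0: [0↦2, 1↦3, 2↦2, 3↦6, 4↦1, 5↦1, 6↦6]  zeros at y ∈ ∅
  x = 1: [0↦5, 1↦4, 2↦1, 3↦3, 4↦3, 5↦1, 6↦4]  zeros at y ∈ ∅
  x = 2: [0↦4, 1↦1, 2↦3, 3↦3, 4↦1, 5↦4, 6↦5]  zeros at y ∈ ∅
  x = 3: [0↦6, 1↦1, 2↦1, 3↦6, 4↦2, 5↦3, 6↦2]  zeros at y ∈ ∅
  x = 4: [0↦4, 1↦4, 2↦2, 3↦5, 4↦6, 5↦5, 6↦2]  zeros at y ∈ ∅
  x = 5: [0↦5, 1↦3, 2↦6, 3↦0, 4↦6, 5↦3, 6↦5]  zeros at y ∈ {3}
  x = 6: [0↦2, 1↦5, 2↦6, 3↦5, 4↦2, 5↦4, 6↦4]  zeros at y ∈ ∅
Collecting zeros: affine points = {(5, 3)}.
Total count |C(F_7)_aff| = 1.


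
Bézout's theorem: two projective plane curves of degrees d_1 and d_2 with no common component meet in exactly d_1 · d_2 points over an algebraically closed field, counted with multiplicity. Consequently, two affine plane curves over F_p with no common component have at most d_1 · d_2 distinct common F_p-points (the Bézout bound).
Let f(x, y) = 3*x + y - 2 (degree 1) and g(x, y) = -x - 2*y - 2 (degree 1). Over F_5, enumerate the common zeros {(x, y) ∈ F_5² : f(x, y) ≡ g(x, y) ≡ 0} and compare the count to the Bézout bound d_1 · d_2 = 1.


Common zeros: ∅; count = 0; Bézout bound = 1.

deg(f) = 1, deg(g) = 1, so Bézout bound = 1.
Scan x ∈ F_5. For each x, list the y ∈ F_5 with f(x, y) ≡ 0 and those with g(x, y) ≡ 0 (mod 5); the common zeros in that column are the intersection.
  x = 0: f ≡ 0 at y ∈ {2}; g ≡ 0 at y ∈ {4}; common: ∅.
  x = 1: f ≡ 0 at y ∈ {4}; g ≡ 0 at y ∈ {1}; common: ∅.
  x = 2: f ≡ 0 at y ∈ {1}; g ≡ 0 at y ∈ {3}; common: ∅.
  x = 3: f ≡ 0 at y ∈ {3}; g ≡ 0 at y ∈ {0}; common: ∅.
  x = 4: f ≡ 0 at y ∈ {0}; g ≡ 0 at y ∈ {2}; common: ∅.
Collecting: common zeros = ∅, so the count is 0.
Comparison with the Bézout bound: 0 ≤ 1 = deg(f)·deg(g), as expected for curves with no common component (the affine F_5-count falls short of the bound because intersections may lie at infinity, over extension fields, or carry multiplicity).


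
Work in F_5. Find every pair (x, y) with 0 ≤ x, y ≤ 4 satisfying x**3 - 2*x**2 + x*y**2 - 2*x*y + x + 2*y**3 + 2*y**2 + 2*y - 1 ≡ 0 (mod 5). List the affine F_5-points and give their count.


Affine F_5-points: {(0, 1), (1, 3), (1, 4), (2, 1), (2, 3), (2, 4), (4, 0), (4, 3), (4, 4)}; count = 9.

For each of the 25 pairs (x, y) ∈ F_5², evaluate f(x, y) mod 5. Record the zeros.
  x = 0: [0↦4, 1↦0, 2↦2, 3↦2, 4↦2]  zeros at y ∈ {1}
  x = 1: [0↦4, 1↦4, 2↦2, 3↦0, 4↦0]  zeros at y ∈ {3, 4}
  x = 2: [0↦1, 1↦0, 2↦4, 3↦0, 4↦0]  zeros at y ∈ {1, 3, 4}
  x = 3: [0↦1, 1↦4, 2↦4, 3↦3, 4↦3]  zeros at y ∈ ∅
  x = 4: [0↦0, 1↦2, 2↦3, 3↦0, 4↦0]  zeros at y ∈ {0, 3, 4}
Collecting zeros: affine points = {(0, 1), (1, 3), (1, 4), (2, 1), (2, 3), (2, 4), (4, 0), (4, 3), (4, 4)}.
Total count |C(F_5)_aff| = 9.


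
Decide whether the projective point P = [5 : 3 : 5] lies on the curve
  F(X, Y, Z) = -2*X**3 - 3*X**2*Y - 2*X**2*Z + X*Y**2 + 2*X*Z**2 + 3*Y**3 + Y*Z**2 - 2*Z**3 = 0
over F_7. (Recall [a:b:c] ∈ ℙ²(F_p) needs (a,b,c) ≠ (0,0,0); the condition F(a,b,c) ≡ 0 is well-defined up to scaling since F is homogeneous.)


F(5,3,5) ≡ 1 (mod 7); P is NOT on the curve.

Evaluate F(5, 3, 5) term-by-term (mod 7).
  -2*X**3 ↦ -2·125·1·1 = -250
  -3*X**2*Y ↦ -3·25·3·1 = -225
  -2*X**2*Z ↦ -2·25·1·5 = -250
  X*Y**2 ↦ 1·5·9·1 = 45
  2*X*Z**2 ↦ 2·5·1·25 = 250
  3*Y**3 ↦ 3·1·27·1 = 81
  Y*Z**2 ↦ 1·1·3·25 = 75
  -2*Z**3 ↦ -2·1·1·125 = -250
Sum: F(5, 3, 5) = (-250) + (-225) + (-250) + (45) + (250) + (81) + (75) + (-250) = -524.
Reducing mod 7: -524 ≡ 1 (mod 7).
Since F(a, b, c) ≡ 1 ≠ 0 (mod 7), P does NOT lie on the curve.


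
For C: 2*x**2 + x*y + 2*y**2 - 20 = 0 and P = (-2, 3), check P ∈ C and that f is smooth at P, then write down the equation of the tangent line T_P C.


Tangent line at P: -5*x + 10*y - 40 = 0.

Step 1: f(-2, 3) = 0, so P lies on C.
Step 2: partial derivatives
  f_x(x, y) = 4*x + y, f_y(x, y) = x + 4*y.
  f_x(P) = -5, f_y(P) = 10 (gradient nonzero, so P is smooth).
Step 3: tangent line at P: -5·(x − -2) + 10·(y − 3) = 0.
Expanding: -5*x + 10*y - 40 = 0.


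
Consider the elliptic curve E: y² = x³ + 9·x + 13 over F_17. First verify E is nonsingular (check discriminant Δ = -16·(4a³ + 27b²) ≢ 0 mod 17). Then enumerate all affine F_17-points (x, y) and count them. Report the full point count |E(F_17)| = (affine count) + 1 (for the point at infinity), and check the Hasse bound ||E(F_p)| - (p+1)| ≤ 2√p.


Affine points = {(0, 8), (0, 9), (3, 4), (3, 13), (5, 8), (5, 9), (8, 6), (8, 11), (10, 7), (10, 10), (11, 7), (11, 10), (12, 8), (12, 9), (13, 7), (13, 10), (15, 2), (15, 15)}; affine count = 18; |E(F_17)| = 19.

Discriminant check: Δ ∝ 4a³ + 27b² = 4·9³ + 27·13² = 4·729 + 27·169 ≡ 16 (mod 17). Nonzero ⇒ E is nonsingular.
For each x ∈ F_17, compute rhs = x³ + 9·x + 13 mod 17, then count y ∈ F_17 with y² ≡ rhs.
  x = 0: rhs = 13, matching y values: 8, 9 (2 points).
  x = 1: rhs = 6, matching y values: none (0 points).
  x = 2: rhs = 5, matching y values: none (0 points).
  x = 3: rhs = 16, matching y values: 4, 13 (2 points).
  x = 4: rhs = 11, matching y values: none (0 points).
  x = 5: rhs = 13, matching y values: 8, 9 (2 points).
  x = 6: rhs = 11, matching y values: none (0 points).
  x = 7: rhs = 11, matching y values: none (0 points).
  x = 8: rhs = 2, matching y values: 6, 11 (2 points).
  x = 9: rhs = 7, matching y values: none (0 points).
  x = 10: rhs = 15, matching y values: 7, 10 (2 points).
  x = 11: rhs = 15, matching y values: 7, 10 (2 points).
  x = 12: rhs = 13, matching y values: 8, 9 (2 points).
  x = 13: rhs = 15, matching y values: 7, 10 (2 points).
  x = 14: rhs = 10, matching y values: none (0 points).
  x = 15: rhs = 4, matching y values: 2, 15 (2 points).
  x = 16: rhs = 3, matching y values: none (0 points).
Total affine count: 18.
Full point count |E(F_17)| = 18 + 1 = 19.
Hasse bound: |19 − (17+1)| = |1| = 1 ≤ 2√17 ≈ 8.2462 ✓.


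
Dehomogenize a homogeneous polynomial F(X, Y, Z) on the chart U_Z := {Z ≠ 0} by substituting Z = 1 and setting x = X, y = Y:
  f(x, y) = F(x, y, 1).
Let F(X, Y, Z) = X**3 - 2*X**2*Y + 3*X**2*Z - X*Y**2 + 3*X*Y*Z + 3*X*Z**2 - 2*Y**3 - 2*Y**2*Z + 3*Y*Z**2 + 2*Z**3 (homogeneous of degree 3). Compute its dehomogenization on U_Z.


f(x, y) = x**3 - 2*x**2*y + 3*x**2 - x*y**2 + 3*x*y + 3*x - 2*y**3 - 2*y**2 + 3*y + 2

On U_Z we set Z = 1. Each monomial c·X^i·Y^j·Z^k in F becomes c·x^i·y^j·1^k = c·x^i·y^j.
Substituting Z = 1: F(X, Y, 1) = x**3 - 2*x**2*y + 3*x**2 - x*y**2 + 3*x*y + 3*x - 2*y**3 - 2*y**2 + 3*y + 2.
Note: deg(f) ≤ deg(F) = 3; strict inequality happens when F is divisible by Z (lost terms).


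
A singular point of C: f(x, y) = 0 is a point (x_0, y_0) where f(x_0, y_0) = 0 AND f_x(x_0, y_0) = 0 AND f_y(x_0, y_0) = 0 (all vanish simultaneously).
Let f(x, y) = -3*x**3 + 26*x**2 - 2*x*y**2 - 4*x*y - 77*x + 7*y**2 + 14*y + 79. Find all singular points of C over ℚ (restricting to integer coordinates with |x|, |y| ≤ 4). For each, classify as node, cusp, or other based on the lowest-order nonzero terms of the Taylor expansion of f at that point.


Singular points: {(3, -1)}; classification: node.

Compute partial derivatives:
  f_x = -9*x**2 + 52*x - 2*y**2 - 4*y - 77.
  f_y = -4*x*y - 4*x + 14*y + 14.
Scan x_0 ∈ {−4, ..., 4}. For each x_0, f_y(x_0, y) is a polynomial in y; find its integer roots y ∈ {−4, ..., 4}, then test f_x and f at those candidates.
  x = -4: f_y(-4, y) = 30*y + 30; vanishes at y ∈ {-1}. (-4, -1): f_x = -427 ≠ 0.
  x = -3: f_y(-3, y) = 26*y + 26; vanishes at y ∈ {-1}. (-3, -1): f_x = -312 ≠ 0.
  x = -2: f_y(-2, y) = 22*y + 22; vanishes at y ∈ {-1}. (-2, -1): f_x = -215 ≠ 0.
  x = -1: f_y(-1, y) = 18*y + 18; vanishes at y ∈ {-1}. (-1, -1): f_x = -136 ≠ 0.
  x = 0: f_y(0, y) = 14*y + 14; vanishes at y ∈ {-1}. (0, -1): f_x = -75 ≠ 0.
  x = 1: f_y(1, y) = 10*y + 10; vanishes at y ∈ {-1}. (1, -1): f_x = -32 ≠ 0.
  x = 2: f_y(2, y) = 6*y + 6; vanishes at y ∈ {-1}. (2, -1): f_x = -7 ≠ 0.
  x = 3: f_y(3, y) = 2*y + 2; vanishes at y ∈ {-1}. (3, -1): f_x = 0, f = 0 — SINGULAR.
  x = 4: f_y(4, y) = -2*y - 2; vanishes at y ∈ {-1}. (4, -1): f_x = -11 ≠ 0.
Only singular point on the grid: (3, -1).
Classify: substitute x = 3 + u, y = -1 + v and expand: f = -3*u**3 - u**2 - 2*u*v**2 + v**2.
No constant or linear terms (consistent with a singular point). Quadratic part: -u**2 + v**2. Cubic part: -3*u**3 - 2*u*v**2.
The quadratic part v**2 - u**2 = (v − u)(v + u) splits into two distinct linear factors, so there are two distinct tangent lines y − -1 = ±(x − 3) — this is a node (ordinary double point).
Classification: node.


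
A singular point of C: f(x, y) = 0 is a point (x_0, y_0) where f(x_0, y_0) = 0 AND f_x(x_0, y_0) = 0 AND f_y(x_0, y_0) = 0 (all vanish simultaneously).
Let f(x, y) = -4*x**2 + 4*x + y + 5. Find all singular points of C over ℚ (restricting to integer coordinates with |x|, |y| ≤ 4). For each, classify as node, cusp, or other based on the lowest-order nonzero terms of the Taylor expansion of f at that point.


No singular points in the scanned grid; C is smooth there.

Compute partial derivatives:
  f_x = 4 - 8*x.
  f_y = 1.
f_y = 1 is a nonzero constant, so f_y never vanishes: no point (x, y) can satisfy f = f_x = f_y = 0. In particular no (x, y) ∈ {−4, ..., 4}² is singular; the curve is smooth.


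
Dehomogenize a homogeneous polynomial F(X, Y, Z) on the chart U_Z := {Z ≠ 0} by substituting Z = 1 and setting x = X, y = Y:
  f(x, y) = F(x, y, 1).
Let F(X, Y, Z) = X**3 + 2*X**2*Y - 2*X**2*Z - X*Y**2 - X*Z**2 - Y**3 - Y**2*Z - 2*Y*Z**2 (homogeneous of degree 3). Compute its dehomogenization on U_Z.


f(x, y) = x**3 + 2*x**2*y - 2*x**2 - x*y**2 - x - y**3 - y**2 - 2*y

On U_Z we set Z = 1. Each monomial c·X^i·Y^j·Z^k in F becomes c·x^i·y^j·1^k = c·x^i·y^j.
Substituting Z = 1: F(X, Y, 1) = x**3 + 2*x**2*y - 2*x**2 - x*y**2 - x - y**3 - y**2 - 2*y.
Note: deg(f) ≤ deg(F) = 3; strict inequality happens when F is divisible by Z (lost terms).


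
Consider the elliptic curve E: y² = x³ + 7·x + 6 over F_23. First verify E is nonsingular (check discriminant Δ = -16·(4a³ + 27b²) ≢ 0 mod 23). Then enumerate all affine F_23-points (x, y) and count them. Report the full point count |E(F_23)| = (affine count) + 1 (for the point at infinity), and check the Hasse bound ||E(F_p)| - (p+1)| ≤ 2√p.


Affine points = {(0, 11), (0, 12), (3, 10), (3, 13), (4, 11), (4, 12), (9, 4), (9, 19), (10, 8), (10, 15), (12, 1), (12, 22), (15, 6), (15, 17), (17, 1), (17, 22), (19, 11), (19, 12), (20, 2), (20, 21)}; affine count = 20; |E(F_23)| = 21.

Discriminant check: Δ ∝ 4a³ + 27b² = 4·7³ + 27·6² = 4·343 + 27·36 ≡ 21 (mod 23). Nonzero ⇒ E is nonsingular.
For each x ∈ F_23, compute rhs = x³ + 7·x + 6 mod 23, then count y ∈ F_23 with y² ≡ rhs.
  x = 0: rhs = 6, matching y values: 11, 12 (2 points).
  x = 1: rhs = 14, matching y values: none (0 points).
  x = 2: rhs = 5, matching y values: none (0 points).
  x = 3: rhs = 8, matching y values: 10, 13 (2 points).
  x = 4: rhs = 6, matching y values: 11, 12 (2 points).
  x = 5: rhs = 5, matching y values: none (0 points).
  x = 6: rhs = 11, matching y values: none (0 points).
  x = 7: rhs = 7, matching y values: none (0 points).
  x = 8: rhs = 22, matching y values: none (0 points).
  x = 9: rhs = 16, matching y values: 4, 19 (2 points).
  x = 10: rhs = 18, matching y values: 8, 15 (2 points).
  x = 11: rhs = 11, matching y values: none (0 points).
  x = 12: rhs = 1, matching y values: 1, 22 (2 points).
  x = 13: rhs = 17, matching y values: none (0 points).
  x = 14: rhs = 19, matching y values: none (0 points).
  x = 15: rhs = 13, matching y values: 6, 17 (2 points).
  x = 16: rhs = 5, matching y values: none (0 points).
  x = 17: rhs = 1, matching y values: 1, 22 (2 points).
  x = 18: rhs = 7, matching y values: none (0 points).
  x = 19: rhs = 6, matching y values: 11, 12 (2 points).
  x = 20: rhs = 4, matching y values: 2, 21 (2 points).
  x = 21: rhs = 7, matching y values: none (0 points).
  x = 22: rhs = 21, matching y values: none (0 points).
Total affine count: 20.
Full point count |E(F_23)| = 20 + 1 = 21.
Hasse bound: |21 − (23+1)| = |-3| = 3 ≤ 2√23 ≈ 9.5917 ✓.


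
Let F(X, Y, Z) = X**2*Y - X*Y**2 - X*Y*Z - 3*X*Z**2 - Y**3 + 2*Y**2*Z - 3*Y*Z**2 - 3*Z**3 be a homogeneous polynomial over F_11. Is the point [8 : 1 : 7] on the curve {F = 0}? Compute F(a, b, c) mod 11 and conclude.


F(8,1,7) ≡ 4 (mod 11); P is NOT on the curve.

Evaluate F(8, 1, 7) term-by-term (mod 11).
  X**2*Y ↦ 1·64·1·1 = 64
  -X*Y**2 ↦ -1·8·1·1 = -8
  -X*Y*Z ↦ -1·8·1·7 = -56
  -3*X*Z**2 ↦ -3·8·1·49 = -1176
  -Y**3 ↦ -1·1·1·1 = -1
  2*Y**2*Z ↦ 2·1·1·7 = 14
  -3*Y*Z**2 ↦ -3·1·1·49 = -147
  -3*Z**3 ↦ -3·1·1·343 = -1029
Sum: F(8, 1, 7) = (64) + (-8) + (-56) + (-1176) + (-1) + (14) + (-147) + (-1029) = -2339.
Reducing mod 11: -2339 ≡ 4 (mod 11).
Since F(a, b, c) ≡ 4 ≠ 0 (mod 11), P does NOT lie on the curve.


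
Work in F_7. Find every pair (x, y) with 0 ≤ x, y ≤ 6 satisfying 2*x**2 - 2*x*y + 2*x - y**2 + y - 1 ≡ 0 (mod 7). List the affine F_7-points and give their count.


Affine F_7-points: {(0, 3), (0, 5), (2, 1), (2, 3), (4, 2), (4, 5), (5, 1), (5, 4)}; count = 8.

For each of the 49 pairs (x, y) ∈ F_7², evaluate f(x, y) mod 7. Record the zeros.
  x = 0: [0↦6, 1↦6, 2↦4, 3↦0, 4↦1, 5↦0, 6↦4]  zeros at y ∈ {3, 5}
  x = 1: [0↦3, 1↦1, 2↦4, 3↦5, 4↦4, 5↦1, 6↦3]  zeros at y ∈ ∅
  x = 2: [0↦4, 1↦0, 2↦1, 3↦0, 4↦4, 5↦6, 6↦6]  zeros at y ∈ {1, 3}
  x = 3: [0↦2, 1↦3, 2↦2, 3↦6, 4↦1, 5↦1, 6↦6]  zeros at y ∈ ∅
  x = 4: [0↦4, 1↦3, 2↦0, 3↦2, 4↦2, 5↦0, 6↦3]  zeros at y ∈ {2, 5}
  x = 5: [0↦3, 1↦0, 2↦2, 3↦2, 4↦0, 5↦3, 6↦4]  zeros at y ∈ {1, 4}
  x = 6: [0↦6, 1↦1, 2↦1, 3↦6, 4↦2, 5↦3, 6↦2]  zeros at y ∈ ∅
Collecting zeros: affine points = {(0, 3), (0, 5), (2, 1), (2, 3), (4, 2), (4, 5), (5, 1), (5, 4)}.
Total count |C(F_7)_aff| = 8.


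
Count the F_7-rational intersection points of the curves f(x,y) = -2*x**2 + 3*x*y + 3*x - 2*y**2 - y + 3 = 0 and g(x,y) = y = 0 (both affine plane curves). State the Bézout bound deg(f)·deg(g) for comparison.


Common zeros: ∅; count = 0; Bézout bound = 2.

deg(f) = 2, deg(g) = 1, so Bézout bound = 2.
Scan x ∈ F_7. For each x, list the y ∈ F_7 with f(x, y) ≡ 0 and those with g(x, y) ≡ 0 (mod 7); the common zeros in that column are the intersection.
  x = 0: f ≡ 0 at y ∈ {1, 2}; g ≡ 0 at y ∈ {0}; common: ∅.
  x = 1: f ≡ 0 at y ∈ {2, 6}; g ≡ 0 at y ∈ {0}; common: ∅.
  x = 2: f ≡ 0 at y ∈ ∅; g ≡ 0 at y ∈ {0}; common: ∅.
  x = 3: f ≡ 0 at y ∈ {1, 3}; g ≡ 0 at y ∈ {0}; common: ∅.
  x = 4: f ≡ 0 at y ∈ ∅; g ≡ 0 at y ∈ {0}; common: ∅.
  x = 5: f ≡ 0 at y ∈ ∅; g ≡ 0 at y ∈ {0}; common: ∅.
  x = 6: f ≡ 0 at y ∈ {6}; g ≡ 0 at y ∈ {0}; common: ∅.
Collecting: common zeros = ∅, so the count is 0.
Comparison with the Bézout bound: 0 ≤ 2 = deg(f)·deg(g), as expected for curves with no common component (the affine F_7-count falls short of the bound because intersections may lie at infinity, over extension fields, or carry multiplicity).


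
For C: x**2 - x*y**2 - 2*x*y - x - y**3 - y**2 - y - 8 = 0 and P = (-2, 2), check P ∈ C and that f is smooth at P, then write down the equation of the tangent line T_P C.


Tangent line at P: -13*x - 5*y - 16 = 0.

Step 1: f(-2, 2) = 0, so P lies on C.
Step 2: partial derivatives
  f_x(x, y) = 2*x - y**2 - 2*y - 1, f_y(x, y) = -2*x*y - 2*x - 3*y**2 - 2*y - 1.
  f_x(P) = -13, f_y(P) = -5 (gradient nonzero, so P is smooth).
Step 3: tangent line at P: -13·(x − -2) + -5·(y − 2) = 0.
Expanding: -13*x - 5*y - 16 = 0.


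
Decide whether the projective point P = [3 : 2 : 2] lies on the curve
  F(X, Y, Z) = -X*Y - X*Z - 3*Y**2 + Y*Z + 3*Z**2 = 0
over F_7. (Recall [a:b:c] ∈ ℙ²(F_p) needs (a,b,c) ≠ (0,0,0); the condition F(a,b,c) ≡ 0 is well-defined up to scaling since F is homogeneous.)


F(3,2,2) ≡ 6 (mod 7); P is NOT on the curve.

Evaluate F(3, 2, 2) term-by-term (mod 7).
  -X*Y ↦ -1·3·2·1 = -6
  -X*Z ↦ -1·3·1·2 = -6
  -3*Y**2 ↦ -3·1·4·1 = -12
  Y*Z ↦ 1·1·2·2 = 4
  3*Z**2 ↦ 3·1·1·4 = 12
Sum: F(3, 2, 2) = (-6) + (-6) + (-12) + (4) + (12) = -8.
Reducing mod 7: -8 ≡ 6 (mod 7).
Since F(a, b, c) ≡ 6 ≠ 0 (mod 7), P does NOT lie on the curve.


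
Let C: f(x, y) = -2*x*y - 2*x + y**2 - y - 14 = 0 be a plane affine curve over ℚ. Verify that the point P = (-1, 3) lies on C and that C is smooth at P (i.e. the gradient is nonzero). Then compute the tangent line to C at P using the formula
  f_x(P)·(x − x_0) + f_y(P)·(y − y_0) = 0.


Tangent line at P: -8*x + 7*y - 29 = 0.

Step 1: f(-1, 3) = 0, so P lies on C.
Step 2: partial derivatives
  f_x(x, y) = -2*y - 2, f_y(x, y) = -2*x + 2*y - 1.
  f_x(P) = -8, f_y(P) = 7 (gradient nonzero, so P is smooth).
Step 3: tangent line at P: -8·(x − -1) + 7·(y − 3) = 0.
Expanding: -8*x + 7*y - 29 = 0.


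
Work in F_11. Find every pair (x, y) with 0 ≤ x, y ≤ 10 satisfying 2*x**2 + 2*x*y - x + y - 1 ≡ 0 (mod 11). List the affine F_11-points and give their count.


Affine F_11-points: {(0, 1), (1, 0), (2, 10), (3, 9), (4, 8), (5, 0), (5, 1), (5, 2), (5, 3), (5, 4), (5, 5), (5, 6), (5, 7), (5, 8), (5, 9), (5, 10), (6, 6), (7, 5), (8, 4), (9, 3), (10, 2)}; count = 21.

For each of the 121 pairs (x, y) ∈ F_11², evaluate f(x, y) mod 11. Record the zeros.
  x = 0: [0↦10, 1↦0, 2↦1, 3↦2, 4↦3, 5↦4, 6↦5, 7↦6, 8↦7, 9↦8, 10↦9]  zeros at y ∈ {1}
  x = 1: [0↦0, 1↦3, 2↦6, 3↦9, 4↦1, 5↦4, 6↦7, 7↦10, 8↦2, 9↦5, 10↦8]  zeros at y ∈ {0}
  x = 2: [0↦5, 1↦10, 2↦4, 3↦9, 4↦3, 5↦8, 6↦2, 7↦7, 8↦1, 9↦6, 10↦0]  zeros at y ∈ {10}
  x = 3: [0↦3, 1↦10, 2↦6, 3↦2, 4↦9, 5↦5, 6↦1, 7↦8, 8↦4, 9↦0, 10↦7]  zeros at y ∈ {9}
  x = 4: [0↦5, 1↦3, 2↦1, 3↦10, 4↦8, 5↦6, 6↦4, 7↦2, 8↦0, 9↦9, 10↦7]  zeros at y ∈ {8}
  x = 5: [0↦0, 1↦0, 2↦0, 3↦0, 4↦0, 5↦0, 6↦0, 7↦0, 8↦0, 9↦0, 10↦0]  zeros at y ∈ {0, 1, 2, 3, 4, 5, 6, 7, 8, 9, 10}
  x = 6: [0↦10, 1↦1, 2↦3, 3↦5, 4↦7, 5↦9, 6↦0, 7↦2, 8↦4, 9↦6, 10↦8]  zeros at y ∈ {6}
  x = 7: [0↦2, 1↦6, 2↦10, 3↦3, 4↦7, 5↦0, 6↦4, 7↦8, 8↦1, 9↦5, 10↦9]  zeros at y ∈ {5}
  x = 8: [0↦9, 1↦4, 2↦10, 3↦5, 4↦0, 5↦6, 6↦1, 7↦7, 8↦2, 9↦8, 10↦3]  zeros at y ∈ {4}
  x = 9: [0↦9, 1↦6, 2↦3, 3↦0, 4↦8, 5↦5, 6↦2, 7↦10, 8↦7, 9↦4, 10↦1]  zeros at y ∈ {3}
  x = 10: [0↦2, 1↦1, 2↦0, 3↦10, 4↦9, 5↦8, 6↦7, 7↦6, 8↦5, 9↦4, 10↦3]  zeros at y ∈ {2}
Collecting zeros: affine points = {(0, 1), (1, 0), (2, 10), (3, 9), (4, 8), (5, 0), (5, 1), (5, 2), (5, 3), (5, 4), (5, 5), (5, 6), (5, 7), (5, 8), (5, 9), (5, 10), (6, 6), (7, 5), (8, 4), (9, 3), (10, 2)}.
Total count |C(F_11)_aff| = 21.


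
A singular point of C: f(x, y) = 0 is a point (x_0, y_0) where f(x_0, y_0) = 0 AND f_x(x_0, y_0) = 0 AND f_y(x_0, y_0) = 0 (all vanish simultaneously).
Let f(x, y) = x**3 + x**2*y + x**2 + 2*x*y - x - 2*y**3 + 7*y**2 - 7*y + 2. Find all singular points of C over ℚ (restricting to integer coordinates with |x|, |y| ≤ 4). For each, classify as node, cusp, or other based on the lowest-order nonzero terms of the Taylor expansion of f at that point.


Singular points: {(-1, 1)}; classification: node.

Compute partial derivatives:
  f_x = 3*x**2 + 2*x*y + 2*x + 2*y - 1.
  f_y = x**2 + 2*x - 6*y**2 + 14*y - 7.
Scan x_0 ∈ {−4, ..., 4}. For each x_0, f_y(x_0, y) is a polynomial in y; find its integer roots y ∈ {−4, ..., 4}, then test f_x and f at those candidates.
  x = -4: f_y(-4, y) = -6*y**2 + 14*y + 1; no integer root y with |y| ≤ 4.
  x = -3: f_y(-3, y) = -6*y**2 + 14*y - 4; vanishes at y ∈ {2}. (-3, 2): f_x = 12 ≠ 0.
  x = -2: f_y(-2, y) = -6*y**2 + 14*y - 7; no integer root y with |y| ≤ 4.
  x = -1: f_y(-1, y) = -6*y**2 + 14*y - 8; vanishes at y ∈ {1}. (-1, 1): f_x = 0, f = 0 — SINGULAR.
  x = 0: f_y(0, y) = -6*y**2 + 14*y - 7; no integer root y with |y| ≤ 4.
  x = 1: f_y(1, y) = -6*y**2 + 14*y - 4; vanishes at y ∈ {2}. (1, 2): f_x = 12 ≠ 0.
  x = 2: f_y(2, y) = -6*y**2 + 14*y + 1; no integer root y with |y| ≤ 4.
  x = 3: f_y(3, y) = -6*y**2 + 14*y + 8; no integer root y with |y| ≤ 4.
  x = 4: f_y(4, y) = -6*y**2 + 14*y + 17; no integer root y with |y| ≤ 4.
Only singular point on the grid: (-1, 1).
Classify: substitute x = -1 + u, y = 1 + v and expand: f = u**3 + u**2*v - u**2 - 2*v**3 + v**2.
No constant or linear terms (consistent with a singular point). Quadratic part: -u**2 + v**2. Cubic part: u**3 + u**2*v - 2*v**3.
The quadratic part v**2 - u**2 = (v − u)(v + u) splits into two distinct linear factors, so there are two distinct tangent lines y − 1 = ±(x − -1) — this is a node (ordinary double point).
Classification: node.
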